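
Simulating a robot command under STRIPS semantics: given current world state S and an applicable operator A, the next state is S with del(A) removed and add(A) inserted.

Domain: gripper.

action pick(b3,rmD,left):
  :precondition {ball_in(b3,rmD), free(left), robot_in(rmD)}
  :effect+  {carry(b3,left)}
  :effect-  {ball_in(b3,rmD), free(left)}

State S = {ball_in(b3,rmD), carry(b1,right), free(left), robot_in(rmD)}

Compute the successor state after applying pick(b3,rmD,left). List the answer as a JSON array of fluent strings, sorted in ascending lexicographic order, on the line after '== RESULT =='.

Compute (S \ del) ∪ add:
  pre ⊆ S: {ball_in(b3,rmD), free(left), robot_in(rmD)} ⊆ S  — applicable
  S \ del = {carry(b1,right), robot_in(rmD)}
  ∪ add   = {carry(b1,right), carry(b3,left), robot_in(rmD)}

== RESULT ==
["carry(b1,right)", "carry(b3,left)", "robot_in(rmD)"]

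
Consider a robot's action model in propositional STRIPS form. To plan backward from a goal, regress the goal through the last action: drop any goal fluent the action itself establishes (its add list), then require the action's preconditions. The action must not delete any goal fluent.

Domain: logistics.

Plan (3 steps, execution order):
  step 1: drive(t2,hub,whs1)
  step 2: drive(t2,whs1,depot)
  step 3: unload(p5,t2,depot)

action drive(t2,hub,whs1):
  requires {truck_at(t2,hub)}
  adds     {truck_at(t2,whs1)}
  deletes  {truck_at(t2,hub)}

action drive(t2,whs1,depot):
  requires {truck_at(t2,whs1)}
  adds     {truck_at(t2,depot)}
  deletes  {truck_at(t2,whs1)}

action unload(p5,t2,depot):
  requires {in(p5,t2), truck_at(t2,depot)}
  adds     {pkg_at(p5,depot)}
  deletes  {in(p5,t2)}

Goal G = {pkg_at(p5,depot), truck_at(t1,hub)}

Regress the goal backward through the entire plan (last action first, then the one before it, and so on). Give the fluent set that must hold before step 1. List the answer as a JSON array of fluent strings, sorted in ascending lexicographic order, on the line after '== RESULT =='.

Regress step by step:
  through step 3 (unload(p5,t2,depot)): drop {pkg_at(p5,depot)}, keep {truck_at(t1,hub)}, require {in(p5,t2), truck_at(t2,depot)}
    → {in(p5,t2), truck_at(t1,hub), truck_at(t2,depot)}
  through step 2 (drive(t2,whs1,depot)): drop {truck_at(t2,depot)}, keep {in(p5,t2), truck_at(t1,hub)}, require {truck_at(t2,whs1)}
    → {in(p5,t2), truck_at(t1,hub), truck_at(t2,whs1)}
  through step 1 (drive(t2,hub,whs1)): drop {truck_at(t2,whs1)}, keep {in(p5,t2), truck_at(t1,hub)}, require {truck_at(t2,hub)}
    → {in(p5,t2), truck_at(t1,hub), truck_at(t2,hub)}

== RESULT ==
["in(p5,t2)", "truck_at(t1,hub)", "truck_at(t2,hub)"]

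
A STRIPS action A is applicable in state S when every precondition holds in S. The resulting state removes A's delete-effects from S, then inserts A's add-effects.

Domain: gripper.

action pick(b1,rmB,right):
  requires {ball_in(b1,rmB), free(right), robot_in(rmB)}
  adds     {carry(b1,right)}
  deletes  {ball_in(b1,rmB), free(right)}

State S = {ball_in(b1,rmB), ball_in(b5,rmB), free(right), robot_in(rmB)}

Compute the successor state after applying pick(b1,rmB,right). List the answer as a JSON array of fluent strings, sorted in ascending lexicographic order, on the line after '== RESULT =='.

Progress:
  pre ⊆ S: {ball_in(b1,rmB), free(right), robot_in(rmB)} ⊆ S  — applicable
  S \ del = {ball_in(b5,rmB), robot_in(rmB)}
  ∪ add   = {ball_in(b5,rmB), carry(b1,right), robot_in(rmB)}

== RESULT ==
["ball_in(b5,rmB)", "carry(b1,right)", "robot_in(rmB)"]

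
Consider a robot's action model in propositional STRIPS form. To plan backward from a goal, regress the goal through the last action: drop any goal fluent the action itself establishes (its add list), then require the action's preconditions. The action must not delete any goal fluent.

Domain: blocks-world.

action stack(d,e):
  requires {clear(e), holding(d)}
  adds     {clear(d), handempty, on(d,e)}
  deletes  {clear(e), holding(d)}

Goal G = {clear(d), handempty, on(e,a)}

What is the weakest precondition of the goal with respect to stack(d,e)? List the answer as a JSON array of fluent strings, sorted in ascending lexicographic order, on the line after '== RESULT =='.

Regress:
  G ∩ del = {}  (empty — regression defined)
  G \ add = {clear(d), handempty, on(e,a)} \ {clear(d), handempty, on(d,e)} = {on(e,a)}
  ∪ pre   = {on(e,a)} ∪ {clear(e), holding(d)}
          = {clear(e), holding(d), on(e,a)}

== RESULT ==
["clear(e)", "holding(d)", "on(e,a)"]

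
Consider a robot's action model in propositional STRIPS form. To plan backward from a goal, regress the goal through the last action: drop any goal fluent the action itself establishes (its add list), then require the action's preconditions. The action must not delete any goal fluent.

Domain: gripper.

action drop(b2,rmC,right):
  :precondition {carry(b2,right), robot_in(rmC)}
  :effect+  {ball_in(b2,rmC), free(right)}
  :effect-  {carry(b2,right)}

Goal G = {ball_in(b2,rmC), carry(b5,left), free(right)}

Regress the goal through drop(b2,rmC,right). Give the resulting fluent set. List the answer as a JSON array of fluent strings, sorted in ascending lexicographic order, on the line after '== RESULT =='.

Regress:
  G ∩ del = {}  (empty — regression defined)
  G \ add = {ball_in(b2,rmC), carry(b5,left), free(right)} \ {ball_in(b2,rmC), free(right)} = {carry(b5,left)}
  ∪ pre   = {carry(b5,left)} ∪ {carry(b2,right), robot_in(rmC)}
          = {carry(b2,right), carry(b5,left), robot_in(rmC)}

== RESULT ==
["carry(b2,right)", "carry(b5,left)", "robot_in(rmC)"]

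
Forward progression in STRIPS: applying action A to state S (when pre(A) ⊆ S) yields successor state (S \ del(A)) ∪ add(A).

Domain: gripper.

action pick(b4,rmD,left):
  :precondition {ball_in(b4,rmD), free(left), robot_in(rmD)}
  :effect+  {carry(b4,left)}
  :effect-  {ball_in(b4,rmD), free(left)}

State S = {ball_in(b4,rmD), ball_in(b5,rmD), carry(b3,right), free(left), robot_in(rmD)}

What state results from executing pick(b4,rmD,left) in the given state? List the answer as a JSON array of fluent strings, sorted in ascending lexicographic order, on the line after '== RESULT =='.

Progress:
  pre ⊆ S: {ball_in(b4,rmD), free(left), robot_in(rmD)} ⊆ S  — applicable
  S \ del = {ball_in(b5,rmD), carry(b3,right), robot_in(rmD)}
  ∪ add   = {ball_in(b5,rmD), carry(b3,right), carry(b4,left), robot_in(rmD)}

== RESULT ==
["ball_in(b5,rmD)", "carry(b3,right)", "carry(b4,left)", "robot_in(rmD)"]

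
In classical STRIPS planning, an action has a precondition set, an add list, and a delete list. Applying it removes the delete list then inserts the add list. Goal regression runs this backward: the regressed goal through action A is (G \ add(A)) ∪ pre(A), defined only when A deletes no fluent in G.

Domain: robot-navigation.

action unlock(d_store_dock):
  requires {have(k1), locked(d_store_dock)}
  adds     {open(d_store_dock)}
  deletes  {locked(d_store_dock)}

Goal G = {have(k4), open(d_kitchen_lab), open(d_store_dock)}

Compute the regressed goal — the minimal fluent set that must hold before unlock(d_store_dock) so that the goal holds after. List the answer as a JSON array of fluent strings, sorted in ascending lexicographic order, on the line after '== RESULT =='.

Compute (G \ add) ∪ pre:
  G ∩ del = {}  (empty — regression defined)
  G \ add = {have(k4), open(d_kitchen_lab), open(d_store_dock)} \ {open(d_store_dock)} = {have(k4), open(d_kitchen_lab)}
  ∪ pre   = {have(k4), open(d_kitchen_lab)} ∪ {have(k1), locked(d_store_dock)}
          = {have(k1), have(k4), locked(d_store_dock), open(d_kitchen_lab)}

== RESULT ==
["have(k1)", "have(k4)", "locked(d_store_dock)", "open(d_kitchen_lab)"]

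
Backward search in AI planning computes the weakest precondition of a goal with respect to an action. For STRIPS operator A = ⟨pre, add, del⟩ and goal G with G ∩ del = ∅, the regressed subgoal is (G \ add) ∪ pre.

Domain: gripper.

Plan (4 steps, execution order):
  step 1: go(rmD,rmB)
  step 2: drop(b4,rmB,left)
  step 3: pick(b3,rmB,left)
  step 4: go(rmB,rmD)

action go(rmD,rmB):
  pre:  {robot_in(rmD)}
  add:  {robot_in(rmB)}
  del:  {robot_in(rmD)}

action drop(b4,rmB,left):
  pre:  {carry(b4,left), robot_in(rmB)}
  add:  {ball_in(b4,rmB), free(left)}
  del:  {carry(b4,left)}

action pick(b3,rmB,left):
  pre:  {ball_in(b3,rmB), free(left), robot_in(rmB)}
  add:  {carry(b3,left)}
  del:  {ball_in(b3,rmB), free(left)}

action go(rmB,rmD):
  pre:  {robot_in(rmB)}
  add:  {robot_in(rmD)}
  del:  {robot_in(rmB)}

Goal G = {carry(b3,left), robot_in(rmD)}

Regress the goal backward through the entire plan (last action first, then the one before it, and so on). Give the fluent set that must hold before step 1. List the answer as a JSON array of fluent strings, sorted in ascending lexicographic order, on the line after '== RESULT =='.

Work backward from the goal:
  through step 4 (go(rmB,rmD)): drop {robot_in(rmD)}, keep {carry(b3,left)}, require {robot_in(rmB)}
    → {carry(b3,left), robot_in(rmB)}
  through step 3 (pick(b3,rmB,left)): drop {carry(b3,left)}, keep {robot_in(rmB)}, require {ball_in(b3,rmB), free(left), robot_in(rmB)}
    → {ball_in(b3,rmB), free(left), robot_in(rmB)}
  through step 2 (drop(b4,rmB,left)): drop {free(left)}, keep {ball_in(b3,rmB), robot_in(rmB)}, require {carry(b4,left), robot_in(rmB)}
    → {ball_in(b3,rmB), carry(b4,left), robot_in(rmB)}
  through step 1 (go(rmD,rmB)): drop {robot_in(rmB)}, keep {ball_in(b3,rmB), carry(b4,left)}, require {robot_in(rmD)}
    → {ball_in(b3,rmB), carry(b4,left), robot_in(rmD)}

== RESULT ==
["ball_in(b3,rmB)", "carry(b4,left)", "robot_in(rmD)"]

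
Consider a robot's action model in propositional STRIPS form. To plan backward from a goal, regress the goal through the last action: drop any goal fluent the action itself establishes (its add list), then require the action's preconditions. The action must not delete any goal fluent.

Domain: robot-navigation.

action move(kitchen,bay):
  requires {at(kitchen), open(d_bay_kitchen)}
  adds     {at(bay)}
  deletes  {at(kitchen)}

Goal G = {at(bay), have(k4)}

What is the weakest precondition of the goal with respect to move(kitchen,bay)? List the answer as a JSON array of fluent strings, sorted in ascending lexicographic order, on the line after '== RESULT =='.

Compute (G \ add) ∪ pre:
  G ∩ del = {}  (empty — regression defined)
  G \ add = {at(bay), have(k4)} \ {at(bay)} = {have(k4)}
  ∪ pre   = {have(k4)} ∪ {at(kitchen), open(d_bay_kitchen)}
          = {at(kitchen), have(k4), open(d_bay_kitchen)}

== RESULT ==
["at(kitchen)", "have(k4)", "open(d_bay_kitchen)"]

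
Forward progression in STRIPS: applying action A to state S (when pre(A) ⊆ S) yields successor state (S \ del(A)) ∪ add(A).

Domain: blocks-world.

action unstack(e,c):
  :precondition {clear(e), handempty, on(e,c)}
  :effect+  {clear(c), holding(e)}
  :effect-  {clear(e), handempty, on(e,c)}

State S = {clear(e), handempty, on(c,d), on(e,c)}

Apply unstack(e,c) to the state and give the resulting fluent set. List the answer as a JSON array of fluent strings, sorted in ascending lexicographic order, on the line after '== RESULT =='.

Progress:
  pre ⊆ S: {clear(e), handempty, on(e,c)} ⊆ S  — applicable
  S \ del = {on(c,d)}
  ∪ add   = {clear(c), holding(e), on(c,d)}

== RESULT ==
["clear(c)", "holding(e)", "on(c,d)"]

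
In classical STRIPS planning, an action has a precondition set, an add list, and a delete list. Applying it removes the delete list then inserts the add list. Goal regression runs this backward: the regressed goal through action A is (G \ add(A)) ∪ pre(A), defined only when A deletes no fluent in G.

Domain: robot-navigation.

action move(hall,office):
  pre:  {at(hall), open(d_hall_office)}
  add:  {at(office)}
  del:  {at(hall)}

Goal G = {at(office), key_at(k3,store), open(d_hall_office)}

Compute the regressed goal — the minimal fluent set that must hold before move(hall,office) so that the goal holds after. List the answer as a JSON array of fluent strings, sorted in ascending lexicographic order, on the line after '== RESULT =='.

Regress:
  G ∩ del = {}  (empty — regression defined)
  G \ add = {at(office), key_at(k3,store), open(d_hall_office)} \ {at(office)} = {key_at(k3,store), open(d_hall_office)}
  ∪ pre   = {key_at(k3,store), open(d_hall_office)} ∪ {at(hall), open(d_hall_office)}
          = {at(hall), key_at(k3,store), open(d_hall_office)}

== RESULT ==
["at(hall)", "key_at(k3,store)", "open(d_hall_office)"]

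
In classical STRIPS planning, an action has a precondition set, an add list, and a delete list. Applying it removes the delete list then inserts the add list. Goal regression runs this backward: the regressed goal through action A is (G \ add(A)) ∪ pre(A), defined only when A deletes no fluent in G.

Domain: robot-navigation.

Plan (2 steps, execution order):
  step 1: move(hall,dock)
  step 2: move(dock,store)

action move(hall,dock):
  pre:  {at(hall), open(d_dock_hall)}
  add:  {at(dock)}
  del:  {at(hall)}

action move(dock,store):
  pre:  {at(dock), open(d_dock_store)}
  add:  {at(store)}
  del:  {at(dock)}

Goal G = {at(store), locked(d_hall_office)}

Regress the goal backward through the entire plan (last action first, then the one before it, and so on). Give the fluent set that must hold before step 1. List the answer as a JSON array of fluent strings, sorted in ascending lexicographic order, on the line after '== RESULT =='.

Work backward from the goal:
  through step 2 (move(dock,store)): drop {at(store)}, keep {locked(d_hall_office)}, require {at(dock), open(d_dock_store)}
    → {at(dock), locked(d_hall_office), open(d_dock_store)}
  through step 1 (move(hall,dock)): drop {at(dock)}, keep {locked(d_hall_office), open(d_dock_store)}, require {at(hall), open(d_dock_hall)}
    → {at(hall), locked(d_hall_office), open(d_dock_hall), open(d_dock_store)}

== RESULT ==
["at(hall)", "locked(d_hall_office)", "open(d_dock_hall)", "open(d_dock_store)"]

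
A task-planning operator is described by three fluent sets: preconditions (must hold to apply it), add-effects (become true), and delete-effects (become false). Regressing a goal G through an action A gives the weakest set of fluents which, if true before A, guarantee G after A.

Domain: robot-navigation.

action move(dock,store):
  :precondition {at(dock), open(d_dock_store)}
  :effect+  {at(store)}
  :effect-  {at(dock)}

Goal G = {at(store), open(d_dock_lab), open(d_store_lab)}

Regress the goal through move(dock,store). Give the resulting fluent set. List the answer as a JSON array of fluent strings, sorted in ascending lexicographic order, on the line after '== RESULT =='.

Regress:
  G ∩ del = {}  (empty — regression defined)
  G \ add = {at(store), open(d_dock_lab), open(d_store_lab)} \ {at(store)} = {open(d_dock_lab), open(d_store_lab)}
  ∪ pre   = {open(d_dock_lab), open(d_store_lab)} ∪ {at(dock), open(d_dock_store)}
          = {at(dock), open(d_dock_lab), open(d_dock_store), open(d_store_lab)}

== RESULT ==
["at(dock)", "open(d_dock_lab)", "open(d_dock_store)", "open(d_store_lab)"]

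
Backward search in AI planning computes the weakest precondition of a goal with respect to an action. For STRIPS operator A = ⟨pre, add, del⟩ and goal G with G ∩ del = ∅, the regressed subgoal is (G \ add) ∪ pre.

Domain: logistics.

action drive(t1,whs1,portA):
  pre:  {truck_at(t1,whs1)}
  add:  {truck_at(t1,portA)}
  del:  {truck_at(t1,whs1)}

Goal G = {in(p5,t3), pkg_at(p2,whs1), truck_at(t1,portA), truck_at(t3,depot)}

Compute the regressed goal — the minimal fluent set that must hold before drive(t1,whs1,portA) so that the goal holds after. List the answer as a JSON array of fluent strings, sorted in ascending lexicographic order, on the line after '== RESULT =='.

Regress:
  G ∩ del = {}  (empty — regression defined)
  G \ add = {in(p5,t3), pkg_at(p2,whs1), truck_at(t1,portA), truck_at(t3,depot)} \ {truck_at(t1,portA)} = {in(p5,t3), pkg_at(p2,whs1), truck_at(t3,depot)}
  ∪ pre   = {in(p5,t3), pkg_at(p2,whs1), truck_at(t3,depot)} ∪ {truck_at(t1,whs1)}
          = {in(p5,t3), pkg_at(p2,whs1), truck_at(t1,whs1), truck_at(t3,depot)}

== RESULT ==
["in(p5,t3)", "pkg_at(p2,whs1)", "truck_at(t1,whs1)", "truck_at(t3,depot)"]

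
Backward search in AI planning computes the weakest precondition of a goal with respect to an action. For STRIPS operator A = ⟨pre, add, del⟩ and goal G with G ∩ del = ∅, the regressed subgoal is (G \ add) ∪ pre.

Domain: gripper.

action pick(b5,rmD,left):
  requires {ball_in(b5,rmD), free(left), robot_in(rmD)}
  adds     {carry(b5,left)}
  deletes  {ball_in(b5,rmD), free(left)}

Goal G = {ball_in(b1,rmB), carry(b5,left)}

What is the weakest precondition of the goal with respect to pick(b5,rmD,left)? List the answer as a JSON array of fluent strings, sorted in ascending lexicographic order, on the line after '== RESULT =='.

Regress:
  G ∩ del = {}  (empty — regression defined)
  G \ add = {ball_in(b1,rmB), carry(b5,left)} \ {carry(b5,left)} = {ball_in(b1,rmB)}
  ∪ pre   = {ball_in(b1,rmB)} ∪ {ball_in(b5,rmD), free(left), robot_in(rmD)}
          = {ball_in(b1,rmB), ball_in(b5,rmD), free(left), robot_in(rmD)}

== RESULT ==
["ball_in(b1,rmB)", "ball_in(b5,rmD)", "free(left)", "robot_in(rmD)"]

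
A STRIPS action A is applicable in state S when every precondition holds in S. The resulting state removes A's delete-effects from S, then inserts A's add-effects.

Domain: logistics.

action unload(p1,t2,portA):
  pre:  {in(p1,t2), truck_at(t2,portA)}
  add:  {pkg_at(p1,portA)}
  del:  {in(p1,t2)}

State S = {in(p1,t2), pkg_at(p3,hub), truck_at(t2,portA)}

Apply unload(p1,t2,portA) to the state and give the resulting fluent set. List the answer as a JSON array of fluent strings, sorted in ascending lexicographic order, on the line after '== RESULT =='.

Compute (S \ del) ∪ add:
  pre ⊆ S: {in(p1,t2), truck_at(t2,portA)} ⊆ S  — applicable
  S \ del = {pkg_at(p3,hub), truck_at(t2,portA)}
  ∪ add   = {pkg_at(p1,portA), pkg_at(p3,hub), truck_at(t2,portA)}

== RESULT ==
["pkg_at(p1,portA)", "pkg_at(p3,hub)", "truck_at(t2,portA)"]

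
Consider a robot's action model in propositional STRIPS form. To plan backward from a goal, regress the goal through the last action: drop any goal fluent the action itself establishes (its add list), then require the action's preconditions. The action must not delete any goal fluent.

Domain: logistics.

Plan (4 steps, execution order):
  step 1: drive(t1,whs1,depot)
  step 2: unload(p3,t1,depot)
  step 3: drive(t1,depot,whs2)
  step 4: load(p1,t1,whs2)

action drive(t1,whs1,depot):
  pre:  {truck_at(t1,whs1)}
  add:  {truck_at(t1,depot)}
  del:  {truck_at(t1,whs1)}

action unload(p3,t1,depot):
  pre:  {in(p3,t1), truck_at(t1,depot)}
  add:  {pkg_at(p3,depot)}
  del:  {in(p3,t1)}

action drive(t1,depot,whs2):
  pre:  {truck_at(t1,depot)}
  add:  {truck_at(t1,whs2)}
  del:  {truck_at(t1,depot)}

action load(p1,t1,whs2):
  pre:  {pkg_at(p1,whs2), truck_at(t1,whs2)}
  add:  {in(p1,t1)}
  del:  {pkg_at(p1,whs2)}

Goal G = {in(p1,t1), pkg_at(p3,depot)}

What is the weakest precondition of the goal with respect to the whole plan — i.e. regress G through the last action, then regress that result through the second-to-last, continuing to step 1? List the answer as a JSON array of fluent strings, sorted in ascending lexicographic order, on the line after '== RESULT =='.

Regress step by step:
  through step 4 (load(p1,t1,whs2)): drop {in(p1,t1)}, keep {pkg_at(p3,depot)}, require {pkg_at(p1,whs2), truck_at(t1,whs2)}
    → {pkg_at(p1,whs2), pkg_at(p3,depot), truck_at(t1,whs2)}
  through step 3 (drive(t1,depot,whs2)): drop {truck_at(t1,whs2)}, keep {pkg_at(p1,whs2), pkg_at(p3,depot)}, require {truck_at(t1,depot)}
    → {pkg_at(p1,whs2), pkg_at(p3,depot), truck_at(t1,depot)}
  through step 2 (unload(p3,t1,depot)): drop {pkg_at(p3,depot)}, keep {pkg_at(p1,whs2), truck_at(t1,depot)}, require {in(p3,t1), truck_at(t1,depot)}
    → {in(p3,t1), pkg_at(p1,whs2), truck_at(t1,depot)}
  through step 1 (drive(t1,whs1,depot)): drop {truck_at(t1,depot)}, keep {in(p3,t1), pkg_at(p1,whs2)}, require {truck_at(t1,whs1)}
    → {in(p3,t1), pkg_at(p1,whs2), truck_at(t1,whs1)}

== RESULT ==
["in(p3,t1)", "pkg_at(p1,whs2)", "truck_at(t1,whs1)"]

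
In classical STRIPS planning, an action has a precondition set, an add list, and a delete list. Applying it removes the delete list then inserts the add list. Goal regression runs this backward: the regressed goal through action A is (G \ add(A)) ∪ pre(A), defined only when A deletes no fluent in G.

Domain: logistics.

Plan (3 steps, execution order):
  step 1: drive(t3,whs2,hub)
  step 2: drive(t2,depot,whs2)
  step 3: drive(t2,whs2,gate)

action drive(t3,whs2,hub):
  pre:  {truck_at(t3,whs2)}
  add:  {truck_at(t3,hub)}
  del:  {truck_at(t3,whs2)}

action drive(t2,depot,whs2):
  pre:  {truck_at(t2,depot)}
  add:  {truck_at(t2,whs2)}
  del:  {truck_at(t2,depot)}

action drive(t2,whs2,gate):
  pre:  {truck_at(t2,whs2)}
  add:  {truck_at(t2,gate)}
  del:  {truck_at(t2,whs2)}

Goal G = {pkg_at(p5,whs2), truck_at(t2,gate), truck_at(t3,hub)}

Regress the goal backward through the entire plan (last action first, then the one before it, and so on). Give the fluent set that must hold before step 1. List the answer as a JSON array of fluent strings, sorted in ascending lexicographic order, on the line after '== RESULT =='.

Regress step by step:
  through step 3 (drive(t2,whs2,gate)): drop {truck_at(t2,gate)}, keep {pkg_at(p5,whs2), truck_at(t3,hub)}, require {truck_at(t2,whs2)}
    → {pkg_at(p5,whs2), truck_at(t2,whs2), truck_at(t3,hub)}
  through step 2 (drive(t2,depot,whs2)): drop {truck_at(t2,whs2)}, keep {pkg_at(p5,whs2), truck_at(t3,hub)}, require {truck_at(t2,depot)}
    → {pkg_at(p5,whs2), truck_at(t2,depot), truck_at(t3,hub)}
  through step 1 (drive(t3,whs2,hub)): drop {truck_at(t3,hub)}, keep {pkg_at(p5,whs2), truck_at(t2,depot)}, require {truck_at(t3,whs2)}
    → {pkg_at(p5,whs2), truck_at(t2,depot), truck_at(t3,whs2)}

== RESULT ==
["pkg_at(p5,whs2)", "truck_at(t2,depot)", "truck_at(t3,whs2)"]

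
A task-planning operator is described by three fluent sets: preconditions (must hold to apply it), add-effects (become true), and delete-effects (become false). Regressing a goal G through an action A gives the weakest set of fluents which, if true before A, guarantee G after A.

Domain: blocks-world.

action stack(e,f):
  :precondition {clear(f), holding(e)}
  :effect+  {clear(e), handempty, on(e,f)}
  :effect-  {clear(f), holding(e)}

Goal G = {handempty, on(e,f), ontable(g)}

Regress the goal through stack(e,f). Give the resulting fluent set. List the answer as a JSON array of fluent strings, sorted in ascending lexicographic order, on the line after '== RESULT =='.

Regress:
  G ∩ del = {}  (empty — regression defined)
  G \ add = {handempty, on(e,f), ontable(g)} \ {clear(e), handempty, on(e,f)} = {ontable(g)}
  ∪ pre   = {ontable(g)} ∪ {clear(f), holding(e)}
          = {clear(f), holding(e), ontable(g)}

== RESULT ==
["clear(f)", "holding(e)", "ontable(g)"]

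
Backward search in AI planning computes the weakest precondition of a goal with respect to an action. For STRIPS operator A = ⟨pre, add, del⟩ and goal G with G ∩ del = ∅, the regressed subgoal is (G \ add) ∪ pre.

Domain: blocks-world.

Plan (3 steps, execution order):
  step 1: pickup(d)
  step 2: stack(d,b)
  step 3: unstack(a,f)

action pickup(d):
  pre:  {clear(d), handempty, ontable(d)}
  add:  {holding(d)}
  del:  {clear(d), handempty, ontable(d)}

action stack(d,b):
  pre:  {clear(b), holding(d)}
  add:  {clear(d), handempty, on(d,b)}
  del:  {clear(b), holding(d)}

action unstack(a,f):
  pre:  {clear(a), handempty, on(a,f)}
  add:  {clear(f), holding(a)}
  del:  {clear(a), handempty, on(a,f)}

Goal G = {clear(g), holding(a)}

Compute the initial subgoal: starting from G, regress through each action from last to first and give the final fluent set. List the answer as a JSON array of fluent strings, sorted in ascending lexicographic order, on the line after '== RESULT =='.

Work backward from the goal:
  through step 3 (unstack(a,f)): drop {holding(a)}, keep {clear(g)}, require {clear(a), handempty, on(a,f)}
    → {clear(a), clear(g), handempty, on(a,f)}
  through step 2 (stack(d,b)): drop {handempty}, keep {clear(a), clear(g), on(a,f)}, require {clear(b), holding(d)}
    → {clear(a), clear(b), clear(g), holding(d), on(a,f)}
  through step 1 (pickup(d)): drop {holding(d)}, keep {clear(a), clear(b), clear(g), on(a,f)}, require {clear(d), handempty, ontable(d)}
    → {clear(a), clear(b), clear(d), clear(g), handempty, on(a,f), ontable(d)}

== RESULT ==
["clear(a)", "clear(b)", "clear(d)", "clear(g)", "handempty", "on(a,f)", "ontable(d)"]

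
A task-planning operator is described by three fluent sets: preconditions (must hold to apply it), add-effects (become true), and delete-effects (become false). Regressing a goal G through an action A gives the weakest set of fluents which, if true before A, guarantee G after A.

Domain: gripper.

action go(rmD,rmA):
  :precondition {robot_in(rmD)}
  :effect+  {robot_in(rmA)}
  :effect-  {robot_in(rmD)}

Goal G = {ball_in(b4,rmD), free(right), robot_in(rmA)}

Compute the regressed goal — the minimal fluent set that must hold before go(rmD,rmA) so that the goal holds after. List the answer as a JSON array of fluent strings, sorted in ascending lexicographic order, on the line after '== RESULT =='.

Regress:
  G ∩ del = {}  (empty — regression defined)
  G \ add = {ball_in(b4,rmD), free(right), robot_in(rmA)} \ {robot_in(rmA)} = {ball_in(b4,rmD), free(right)}
  ∪ pre   = {ball_in(b4,rmD), free(right)} ∪ {robot_in(rmD)}
          = {ball_in(b4,rmD), free(right), robot_in(rmD)}

== RESULT ==
["ball_in(b4,rmD)", "free(right)", "robot_in(rmD)"]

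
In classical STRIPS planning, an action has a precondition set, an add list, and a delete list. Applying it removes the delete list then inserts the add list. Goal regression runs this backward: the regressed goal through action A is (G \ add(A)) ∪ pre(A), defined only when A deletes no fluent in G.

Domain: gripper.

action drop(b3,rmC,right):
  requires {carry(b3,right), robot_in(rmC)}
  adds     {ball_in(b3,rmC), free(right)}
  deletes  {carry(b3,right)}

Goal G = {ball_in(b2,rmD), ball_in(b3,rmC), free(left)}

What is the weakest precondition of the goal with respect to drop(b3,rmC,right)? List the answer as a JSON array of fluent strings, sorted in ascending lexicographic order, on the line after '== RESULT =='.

Compute (G \ add) ∪ pre:
  G ∩ del = {}  (empty — regression defined)
  G \ add = {ball_in(b2,rmD), ball_in(b3,rmC), free(left)} \ {ball_in(b3,rmC), free(right)} = {ball_in(b2,rmD), free(left)}
  ∪ pre   = {ball_in(b2,rmD), free(left)} ∪ {carry(b3,right), robot_in(rmC)}
          = {ball_in(b2,rmD), carry(b3,right), free(left), robot_in(rmC)}

== RESULT ==
["ball_in(b2,rmD)", "carry(b3,right)", "free(left)", "robot_in(rmC)"]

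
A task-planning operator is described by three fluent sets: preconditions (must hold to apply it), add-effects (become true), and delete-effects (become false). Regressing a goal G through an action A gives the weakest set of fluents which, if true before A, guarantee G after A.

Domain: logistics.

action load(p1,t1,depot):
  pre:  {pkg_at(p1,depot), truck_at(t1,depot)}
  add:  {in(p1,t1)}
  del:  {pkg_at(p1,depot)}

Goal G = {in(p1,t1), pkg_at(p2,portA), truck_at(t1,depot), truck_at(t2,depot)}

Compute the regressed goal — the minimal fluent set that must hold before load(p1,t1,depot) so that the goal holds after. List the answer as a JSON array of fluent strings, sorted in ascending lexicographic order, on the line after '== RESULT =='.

Compute (G \ add) ∪ pre:
  G ∩ del = {}  (empty — regression defined)
  G \ add = {in(p1,t1), pkg_at(p2,portA), truck_at(t1,depot), truck_at(t2,depot)} \ {in(p1,t1)} = {pkg_at(p2,portA), truck_at(t1,depot), truck_at(t2,depot)}
  ∪ pre   = {pkg_at(p2,portA), truck_at(t1,depot), truck_at(t2,depot)} ∪ {pkg_at(p1,depot), truck_at(t1,depot)}
          = {pkg_at(p1,depot), pkg_at(p2,portA), truck_at(t1,depot), truck_at(t2,depot)}

== RESULT ==
["pkg_at(p1,depot)", "pkg_at(p2,portA)", "truck_at(t1,depot)", "truck_at(t2,depot)"]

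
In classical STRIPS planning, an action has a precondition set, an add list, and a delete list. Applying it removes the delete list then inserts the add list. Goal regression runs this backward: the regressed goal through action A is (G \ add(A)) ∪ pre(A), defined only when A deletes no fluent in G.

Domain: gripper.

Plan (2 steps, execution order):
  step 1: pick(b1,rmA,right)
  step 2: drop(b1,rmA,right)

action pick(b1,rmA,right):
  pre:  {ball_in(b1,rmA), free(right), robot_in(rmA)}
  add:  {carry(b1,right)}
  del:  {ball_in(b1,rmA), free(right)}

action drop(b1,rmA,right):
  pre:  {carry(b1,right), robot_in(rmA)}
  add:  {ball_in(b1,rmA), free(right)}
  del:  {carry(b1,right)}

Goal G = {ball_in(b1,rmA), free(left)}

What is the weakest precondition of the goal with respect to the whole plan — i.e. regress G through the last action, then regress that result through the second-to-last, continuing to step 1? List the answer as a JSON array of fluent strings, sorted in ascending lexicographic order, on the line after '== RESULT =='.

Work backward from the goal:
  through step 2 (drop(b1,rmA,right)): drop {ball_in(b1,rmA)}, keep {free(left)}, require {carry(b1,right), robot_in(rmA)}
    → {carry(b1,right), free(left), robot_in(rmA)}
  through step 1 (pick(b1,rmA,right)): drop {carry(b1,right)}, keep {free(left), robot_in(rmA)}, require {ball_in(b1,rmA), free(right), robot_in(rmA)}
    → {ball_in(b1,rmA), free(left), free(right), robot_in(rmA)}

== RESULT ==
["ball_in(b1,rmA)", "free(left)", "free(right)", "robot_in(rmA)"]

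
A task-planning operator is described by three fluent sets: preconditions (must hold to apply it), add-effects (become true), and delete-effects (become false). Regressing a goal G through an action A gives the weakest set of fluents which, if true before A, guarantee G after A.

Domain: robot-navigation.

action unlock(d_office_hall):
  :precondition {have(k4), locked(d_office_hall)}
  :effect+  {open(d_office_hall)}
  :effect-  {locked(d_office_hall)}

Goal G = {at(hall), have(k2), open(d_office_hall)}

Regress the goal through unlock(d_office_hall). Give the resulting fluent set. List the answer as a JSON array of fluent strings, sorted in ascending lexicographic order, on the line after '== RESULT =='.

Compute (G \ add) ∪ pre:
  G ∩ del = {}  (empty — regression defined)
  G \ add = {at(hall), have(k2), open(d_office_hall)} \ {open(d_office_hall)} = {at(hall), have(k2)}
  ∪ pre   = {at(hall), have(k2)} ∪ {have(k4), locked(d_office_hall)}
          = {at(hall), have(k2), have(k4), locked(d_office_hall)}

== RESULT ==
["at(hall)", "have(k2)", "have(k4)", "locked(d_office_hall)"]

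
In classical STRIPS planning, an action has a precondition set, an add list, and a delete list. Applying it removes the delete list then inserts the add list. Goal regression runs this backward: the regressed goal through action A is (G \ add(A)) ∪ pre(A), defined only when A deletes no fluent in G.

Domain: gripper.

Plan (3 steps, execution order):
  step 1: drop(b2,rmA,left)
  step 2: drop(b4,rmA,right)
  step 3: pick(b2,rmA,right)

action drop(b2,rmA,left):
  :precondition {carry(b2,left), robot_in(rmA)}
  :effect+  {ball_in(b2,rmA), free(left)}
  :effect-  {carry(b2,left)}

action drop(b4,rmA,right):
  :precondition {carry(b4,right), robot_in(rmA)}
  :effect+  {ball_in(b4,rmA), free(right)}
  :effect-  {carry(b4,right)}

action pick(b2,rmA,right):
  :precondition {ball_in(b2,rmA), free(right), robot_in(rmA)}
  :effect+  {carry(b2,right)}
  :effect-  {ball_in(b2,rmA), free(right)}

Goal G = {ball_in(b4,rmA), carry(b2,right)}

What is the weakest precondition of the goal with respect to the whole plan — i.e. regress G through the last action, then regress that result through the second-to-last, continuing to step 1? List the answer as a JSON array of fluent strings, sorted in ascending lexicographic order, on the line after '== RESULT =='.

Regress step by step:
  through step 3 (pick(b2,rmA,right)): drop {carry(b2,right)}, keep {ball_in(b4,rmA)}, require {ball_in(b2,rmA), free(right), robot_in(rmA)}
    → {ball_in(b2,rmA), ball_in(b4,rmA), free(right), robot_in(rmA)}
  through step 2 (drop(b4,rmA,right)): drop {ball_in(b4,rmA), free(right)}, keep {ball_in(b2,rmA), robot_in(rmA)}, require {carry(b4,right), robot_in(rmA)}
    → {ball_in(b2,rmA), carry(b4,right), robot_in(rmA)}
  through step 1 (drop(b2,rmA,left)): drop {ball_in(b2,rmA)}, keep {carry(b4,right), robot_in(rmA)}, require {carry(b2,left), robot_in(rmA)}
    → {carry(b2,left), carry(b4,right), robot_in(rmA)}

== RESULT ==
["carry(b2,left)", "carry(b4,right)", "robot_in(rmA)"]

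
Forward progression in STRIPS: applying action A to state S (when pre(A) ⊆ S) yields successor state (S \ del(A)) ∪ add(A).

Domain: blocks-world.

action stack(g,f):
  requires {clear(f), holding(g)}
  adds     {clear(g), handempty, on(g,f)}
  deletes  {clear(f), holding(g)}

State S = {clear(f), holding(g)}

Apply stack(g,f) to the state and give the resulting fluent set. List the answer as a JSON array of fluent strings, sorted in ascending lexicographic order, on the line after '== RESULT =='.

Compute (S \ del) ∪ add:
  pre ⊆ S: {clear(f), holding(g)} ⊆ S  — applicable
  S \ del = {}
  ∪ add   = {clear(g), handempty, on(g,f)}

== RESULT ==
["clear(g)", "handempty", "on(g,f)"]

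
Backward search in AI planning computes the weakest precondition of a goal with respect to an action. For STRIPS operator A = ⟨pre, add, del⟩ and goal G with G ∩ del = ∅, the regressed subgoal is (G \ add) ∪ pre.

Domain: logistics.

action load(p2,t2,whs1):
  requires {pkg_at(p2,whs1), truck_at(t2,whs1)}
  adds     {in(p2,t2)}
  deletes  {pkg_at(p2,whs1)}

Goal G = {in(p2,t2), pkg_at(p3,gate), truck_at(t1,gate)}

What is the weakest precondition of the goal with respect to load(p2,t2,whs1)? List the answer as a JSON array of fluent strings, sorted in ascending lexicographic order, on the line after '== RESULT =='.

Compute (G \ add) ∪ pre:
  G ∩ del = {}  (empty — regression defined)
  G \ add = {in(p2,t2), pkg_at(p3,gate), truck_at(t1,gate)} \ {in(p2,t2)} = {pkg_at(p3,gate), truck_at(t1,gate)}
  ∪ pre   = {pkg_at(p3,gate), truck_at(t1,gate)} ∪ {pkg_at(p2,whs1), truck_at(t2,whs1)}
          = {pkg_at(p2,whs1), pkg_at(p3,gate), truck_at(t1,gate), truck_at(t2,whs1)}

== RESULT ==
["pkg_at(p2,whs1)", "pkg_at(p3,gate)", "truck_at(t1,gate)", "truck_at(t2,whs1)"]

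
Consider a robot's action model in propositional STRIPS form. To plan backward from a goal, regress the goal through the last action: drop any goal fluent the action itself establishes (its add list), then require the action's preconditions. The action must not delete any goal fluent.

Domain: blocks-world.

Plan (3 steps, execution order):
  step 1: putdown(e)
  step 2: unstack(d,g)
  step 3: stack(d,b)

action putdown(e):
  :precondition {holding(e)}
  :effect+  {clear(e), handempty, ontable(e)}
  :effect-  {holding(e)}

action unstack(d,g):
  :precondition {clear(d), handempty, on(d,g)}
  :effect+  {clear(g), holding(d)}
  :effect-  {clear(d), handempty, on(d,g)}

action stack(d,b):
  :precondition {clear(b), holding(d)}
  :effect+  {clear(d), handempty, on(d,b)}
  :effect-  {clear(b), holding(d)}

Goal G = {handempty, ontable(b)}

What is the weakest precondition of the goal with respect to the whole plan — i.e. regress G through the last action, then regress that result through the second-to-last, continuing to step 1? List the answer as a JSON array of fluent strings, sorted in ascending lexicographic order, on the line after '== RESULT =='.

Work backward from the goal:
  through step 3 (stack(d,b)): drop {handempty}, keep {ontable(b)}, require {clear(b), holding(d)}
    → {clear(b), holding(d), ontable(b)}
  through step 2 (unstack(d,g)): drop {holding(d)}, keep {clear(b), ontable(b)}, require {clear(d), handempty, on(d,g)}
    → {clear(b), clear(d), handempty, on(d,g), ontable(b)}
  through step 1 (putdown(e)): drop {handempty}, keep {clear(b), clear(d), on(d,g), ontable(b)}, require {holding(e)}
    → {clear(b), clear(d), holding(e), on(d,g), ontable(b)}

== RESULT ==
["clear(b)", "clear(d)", "holding(e)", "on(d,g)", "ontable(b)"]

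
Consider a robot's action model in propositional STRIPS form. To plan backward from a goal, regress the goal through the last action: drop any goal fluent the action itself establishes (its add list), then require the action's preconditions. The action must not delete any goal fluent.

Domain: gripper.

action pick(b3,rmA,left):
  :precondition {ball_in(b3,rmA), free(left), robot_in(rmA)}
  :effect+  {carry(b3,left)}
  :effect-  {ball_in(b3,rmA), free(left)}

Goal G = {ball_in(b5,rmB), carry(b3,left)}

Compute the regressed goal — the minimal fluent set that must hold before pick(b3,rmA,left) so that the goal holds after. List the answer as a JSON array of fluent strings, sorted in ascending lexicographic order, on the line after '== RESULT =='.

Compute (G \ add) ∪ pre:
  G ∩ del = {}  (empty — regression defined)
  G \ add = {ball_in(b5,rmB), carry(b3,left)} \ {carry(b3,left)} = {ball_in(b5,rmB)}
  ∪ pre   = {ball_in(b5,rmB)} ∪ {ball_in(b3,rmA), free(left), robot_in(rmA)}
          = {ball_in(b3,rmA), ball_in(b5,rmB), free(left), robot_in(rmA)}

== RESULT ==
["ball_in(b3,rmA)", "ball_in(b5,rmB)", "free(left)", "robot_in(rmA)"]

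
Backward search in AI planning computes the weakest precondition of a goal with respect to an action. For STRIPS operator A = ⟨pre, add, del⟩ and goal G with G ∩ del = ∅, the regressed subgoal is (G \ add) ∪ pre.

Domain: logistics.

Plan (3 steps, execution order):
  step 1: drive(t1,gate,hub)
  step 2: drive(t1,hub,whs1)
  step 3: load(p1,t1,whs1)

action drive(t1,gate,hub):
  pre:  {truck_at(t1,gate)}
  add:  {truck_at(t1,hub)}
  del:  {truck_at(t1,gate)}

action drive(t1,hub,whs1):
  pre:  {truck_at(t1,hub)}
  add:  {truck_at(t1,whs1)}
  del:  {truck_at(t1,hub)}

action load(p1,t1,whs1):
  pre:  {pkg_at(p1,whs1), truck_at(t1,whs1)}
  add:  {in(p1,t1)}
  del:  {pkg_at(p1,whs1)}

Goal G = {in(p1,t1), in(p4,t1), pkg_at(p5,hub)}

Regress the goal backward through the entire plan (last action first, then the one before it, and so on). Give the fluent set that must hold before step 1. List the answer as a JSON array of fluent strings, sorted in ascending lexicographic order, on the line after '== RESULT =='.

Work backward from the goal:
  through step 3 (load(p1,t1,whs1)): drop {in(p1,t1)}, keep {in(p4,t1), pkg_at(p5,hub)}, require {pkg_at(p1,whs1), truck_at(t1,whs1)}
    → {in(p4,t1), pkg_at(p1,whs1), pkg_at(p5,hub), truck_at(t1,whs1)}
  through step 2 (drive(t1,hub,whs1)): drop {truck_at(t1,whs1)}, keep {in(p4,t1), pkg_at(p1,whs1), pkg_at(p5,hub)}, require {truck_at(t1,hub)}
    → {in(p4,t1), pkg_at(p1,whs1), pkg_at(p5,hub), truck_at(t1,hub)}
  through step 1 (drive(t1,gate,hub)): drop {truck_at(t1,hub)}, keep {in(p4,t1), pkg_at(p1,whs1), pkg_at(p5,hub)}, require {truck_at(t1,gate)}
    → {in(p4,t1), pkg_at(p1,whs1), pkg_at(p5,hub), truck_at(t1,gate)}

== RESULT ==
["in(p4,t1)", "pkg_at(p1,whs1)", "pkg_at(p5,hub)", "truck_at(t1,gate)"]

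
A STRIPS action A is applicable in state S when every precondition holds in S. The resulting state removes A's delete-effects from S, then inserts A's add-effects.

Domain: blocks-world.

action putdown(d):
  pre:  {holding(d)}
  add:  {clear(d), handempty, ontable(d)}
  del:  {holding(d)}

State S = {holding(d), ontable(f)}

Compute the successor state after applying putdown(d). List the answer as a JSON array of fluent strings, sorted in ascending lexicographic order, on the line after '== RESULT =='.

Progress:
  pre ⊆ S: {holding(d)} ⊆ S  — applicable
  S \ del = {ontable(f)}
  ∪ add   = {clear(d), handempty, ontable(d), ontable(f)}

== RESULT ==
["clear(d)", "handempty", "ontable(d)", "ontable(f)"]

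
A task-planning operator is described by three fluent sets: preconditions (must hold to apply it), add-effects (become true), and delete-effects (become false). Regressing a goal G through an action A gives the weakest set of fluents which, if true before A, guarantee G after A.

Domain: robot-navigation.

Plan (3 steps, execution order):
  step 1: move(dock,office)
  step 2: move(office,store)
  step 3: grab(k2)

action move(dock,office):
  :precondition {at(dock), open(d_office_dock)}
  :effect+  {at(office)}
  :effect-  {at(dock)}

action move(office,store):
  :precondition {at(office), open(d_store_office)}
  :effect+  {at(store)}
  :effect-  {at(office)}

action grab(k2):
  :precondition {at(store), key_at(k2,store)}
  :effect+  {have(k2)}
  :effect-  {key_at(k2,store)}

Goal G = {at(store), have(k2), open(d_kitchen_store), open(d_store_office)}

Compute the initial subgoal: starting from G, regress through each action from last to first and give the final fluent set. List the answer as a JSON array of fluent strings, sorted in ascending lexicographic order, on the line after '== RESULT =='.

Regress step by step:
  through step 3 (grab(k2)): drop {have(k2)}, keep {at(store), open(d_kitchen_store), open(d_store_office)}, require {at(store), key_at(k2,store)}
    → {at(store), key_at(k2,store), open(d_kitchen_store), open(d_store_office)}
  through step 2 (move(office,store)): drop {at(store)}, keep {key_at(k2,store), open(d_kitchen_store), open(d_store_office)}, require {at(office), open(d_store_office)}
    → {at(office), key_at(k2,store), open(d_kitchen_store), open(d_store_office)}
  through step 1 (move(dock,office)): drop {at(office)}, keep {key_at(k2,store), open(d_kitchen_store), open(d_store_office)}, require {at(dock), open(d_office_dock)}
    → {at(dock), key_at(k2,store), open(d_kitchen_store), open(d_office_dock), open(d_store_office)}

== RESULT ==
["at(dock)", "key_at(k2,store)", "open(d_kitchen_store)", "open(d_office_dock)", "open(d_store_office)"]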